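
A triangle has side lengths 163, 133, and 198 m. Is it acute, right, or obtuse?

Compare the square of the longest side to the sum of squares of the other two: 133² + 163² = 44258 > 39204 = 198².

acute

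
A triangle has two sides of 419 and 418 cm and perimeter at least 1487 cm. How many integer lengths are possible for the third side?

187

Triangle inequality: 1 < x < 837. Perimeter ≥ 1487 gives x ≥ 1487 − 419 − 418 = 650.
So 650 ≤ x < 837; integers 650 through 836: 187 values.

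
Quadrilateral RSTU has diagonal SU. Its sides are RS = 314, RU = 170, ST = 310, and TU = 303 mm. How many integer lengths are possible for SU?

From triangle RSU: 144 < SU < 484.
From triangle TSU: 7 < SU < 613.
Intersection: 144 < SU < 484, so integers 145 through 483: 339 values.

339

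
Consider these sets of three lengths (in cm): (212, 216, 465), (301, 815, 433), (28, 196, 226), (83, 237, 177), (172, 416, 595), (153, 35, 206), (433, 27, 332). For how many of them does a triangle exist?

(212,216,465): 212+216 ≤ 465 → not valid
(301,433,815): 301+433 ≤ 815 → not valid
(28,196,226): 28+196 ≤ 226 → not valid
(83,177,237): 83+177 > 237 → valid
(172,416,595): 172+416 ≤ 595 → not valid
(35,153,206): 35+153 ≤ 206 → not valid
(27,332,433): 27+332 ≤ 433 → not valid
1 of the 7 triples forms a triangle.

1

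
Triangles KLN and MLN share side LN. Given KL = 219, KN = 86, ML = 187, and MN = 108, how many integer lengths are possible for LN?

From triangle KLN: 133 < LN < 305.
From triangle MLN: 79 < LN < 295.
Intersection: 133 < LN < 295, so integers 134 through 294: 161 values.

161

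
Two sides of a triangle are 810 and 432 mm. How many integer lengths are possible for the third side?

The third side lies in the open interval (378, 1242).
Integers from 379 to 1241 inclusive: 1241 − 379 + 1 = 863.

863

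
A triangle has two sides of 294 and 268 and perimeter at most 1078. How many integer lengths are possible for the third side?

490

Triangle inequality: 26 < x < 562. Perimeter ≤ 1078 gives x ≤ 1078 − 294 − 268 = 516.
So 26 < x ≤ 516; integers 27 through 516: 490 values.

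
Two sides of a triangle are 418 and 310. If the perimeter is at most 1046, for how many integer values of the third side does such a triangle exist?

210

Triangle inequality: 108 < x < 728. Perimeter ≤ 1046 gives x ≤ 1046 − 418 − 310 = 318.
So 108 < x ≤ 318; integers 109 through 318: 210 values.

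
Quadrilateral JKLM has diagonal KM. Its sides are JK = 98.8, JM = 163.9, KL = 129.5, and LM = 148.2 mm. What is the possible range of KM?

65.1 < KM < 262.7

From triangle JKM: |98.8 − 163.9| < KM < 98.8 + 163.9, i.e. 65.1 < KM < 262.7.
From triangle LKM: 18.7 < KM < 277.7.
Both must hold, so KM lies in the intersection.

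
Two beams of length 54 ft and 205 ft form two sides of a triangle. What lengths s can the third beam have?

By the triangle inequality, s must be less than 54 + 205 = 259 and greater than |54 − 205| = 151.

151 < s < 259 (ft)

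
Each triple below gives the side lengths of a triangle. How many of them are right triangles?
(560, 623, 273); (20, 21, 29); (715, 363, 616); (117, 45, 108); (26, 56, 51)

(560,623,273): 273²+560² = 388129 = 623² → right
(20,21,29): 20²+21² = 841 = 29² → right
(715,363,616): 363²+616² = 511225 = 715² → right
(117,45,108): 45²+108² = 13689 = 117² → right
(26,56,51): 26²+51² = 3277 > 3136 = 56² → acute
4 of the 5 are right.

4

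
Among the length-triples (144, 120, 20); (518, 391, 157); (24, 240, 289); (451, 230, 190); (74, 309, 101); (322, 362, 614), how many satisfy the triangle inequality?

2

(20,120,144): 20+120 ≤ 144 → not valid
(157,391,518): 157+391 > 518 → valid
(24,240,289): 24+240 ≤ 289 → not valid
(190,230,451): 190+230 ≤ 451 → not valid
(74,101,309): 74+101 ≤ 309 → not valid
(322,362,614): 322+362 > 614 → valid
2 of the 6 triples form a triangle.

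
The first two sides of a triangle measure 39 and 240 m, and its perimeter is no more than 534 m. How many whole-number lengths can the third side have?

54

Triangle inequality: 201 < x < 279. Perimeter ≤ 534 gives x ≤ 534 − 39 − 240 = 255.
So 201 < x ≤ 255; integers 202 through 255: 54 values.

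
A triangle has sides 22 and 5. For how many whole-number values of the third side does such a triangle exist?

9

The third side lies in the open interval (17, 27).
Integers from 18 to 26 inclusive: 26 − 18 + 1 = 9.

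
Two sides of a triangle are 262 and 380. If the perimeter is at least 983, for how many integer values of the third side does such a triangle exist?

Triangle inequality: 118 < x < 642. Perimeter ≥ 983 gives x ≥ 983 − 262 − 380 = 341.
So 341 ≤ x < 642; integers 341 through 641: 301 values.

301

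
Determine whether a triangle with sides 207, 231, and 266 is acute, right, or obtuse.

Compare the square of the longest side to the sum of squares of the other two: 207² + 231² = 96210 > 70756 = 266².

acute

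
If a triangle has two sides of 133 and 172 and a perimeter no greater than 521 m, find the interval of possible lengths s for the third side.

39 < s ≤ 216 m

Triangle inequality alone gives 39 < s < 305.
The perimeter condition gives s ≤ 521 − 133 − 172 = 216.
Intersecting the two: 39 < s ≤ 216.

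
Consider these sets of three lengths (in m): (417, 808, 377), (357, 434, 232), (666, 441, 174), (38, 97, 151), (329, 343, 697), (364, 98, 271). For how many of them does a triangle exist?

(377,417,808): 377+417 ≤ 808 → not valid
(232,357,434): 232+357 > 434 → valid
(174,441,666): 174+441 ≤ 666 → not valid
(38,97,151): 38+97 ≤ 151 → not valid
(329,343,697): 329+343 ≤ 697 → not valid
(98,271,364): 98+271 > 364 → valid
2 of the 6 triples form a triangle.

2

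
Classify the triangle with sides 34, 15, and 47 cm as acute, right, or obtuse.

Compare the square of the longest side to the sum of squares of the other two: 15² + 34² = 1381 < 2209 = 47².

obtuse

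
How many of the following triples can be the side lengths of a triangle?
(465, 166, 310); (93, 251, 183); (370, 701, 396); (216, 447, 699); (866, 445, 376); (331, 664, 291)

(166,310,465): 166+310 > 465 → valid
(93,183,251): 93+183 > 251 → valid
(370,396,701): 370+396 > 701 → valid
(216,447,699): 216+447 ≤ 699 → not valid
(376,445,866): 376+445 ≤ 866 → not valid
(291,331,664): 291+331 ≤ 664 → not valid
3 of the 6 triples form a triangle.

3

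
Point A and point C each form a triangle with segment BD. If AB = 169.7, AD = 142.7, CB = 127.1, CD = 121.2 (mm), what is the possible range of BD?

From triangle ABD: |169.7 − 142.7| < BD < 169.7 + 142.7, i.e. 27.0 < BD < 312.4.
From triangle CBD: 5.9 < BD < 248.3.
Both must hold, so BD lies in the intersection.

27.0 < BD < 248.3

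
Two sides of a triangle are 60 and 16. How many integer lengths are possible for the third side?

The third side lies in the open interval (44, 76).
Integers from 45 to 75 inclusive: 75 − 45 + 1 = 31.

31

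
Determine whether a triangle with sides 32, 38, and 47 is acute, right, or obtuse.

Compare the square of the longest side to the sum of squares of the other two: 32² + 38² = 2468 > 2209 = 47².

acute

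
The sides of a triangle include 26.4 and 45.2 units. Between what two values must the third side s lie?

By the triangle inequality, s must be less than 26.4 + 45.2 = 71.6 and greater than |26.4 − 45.2| = 18.8.

18.8 < s < 71.6 (units)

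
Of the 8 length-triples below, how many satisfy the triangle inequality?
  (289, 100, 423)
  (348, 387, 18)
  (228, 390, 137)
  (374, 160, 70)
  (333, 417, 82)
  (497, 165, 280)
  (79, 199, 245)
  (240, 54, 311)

(100,289,423): 100+289 ≤ 423 → not valid
(18,348,387): 18+348 ≤ 387 → not valid
(137,228,390): 137+228 ≤ 390 → not valid
(70,160,374): 70+160 ≤ 374 → not valid
(82,333,417): 82+333 ≤ 417 → not valid
(165,280,497): 165+280 ≤ 497 → not valid
(79,199,245): 79+199 > 245 → valid
(54,240,311): 54+240 ≤ 311 → not valid
1 of the 8 triples forms a triangle.

1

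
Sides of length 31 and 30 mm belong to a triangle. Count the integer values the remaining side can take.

59

The third side lies in the open interval (1, 61).
Integers from 2 to 60 inclusive: 60 − 2 + 1 = 59.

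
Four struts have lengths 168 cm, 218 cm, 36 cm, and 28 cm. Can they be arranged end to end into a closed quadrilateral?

Yes

A quadrilateral exists iff every side is shorter than the sum of the others — equivalently, the longest side is less than the sum of the rest.
Longest side 218 < 232 (sum of the remaining 3), so yes.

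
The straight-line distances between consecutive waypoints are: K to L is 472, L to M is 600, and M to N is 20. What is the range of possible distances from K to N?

The maximum is all hops collinear in one direction: 472 + 600 + 20 = 1092.
The longest hop is 600; the others sum to 492. Folding the others back against it leaves at least 600 − 492 = 108.

108 ≤ KN ≤ 1092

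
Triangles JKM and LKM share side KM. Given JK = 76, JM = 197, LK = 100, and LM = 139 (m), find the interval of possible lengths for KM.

121 < KM < 239

From triangle JKM: |76 − 197| < KM < 76 + 197, i.e. 121 < KM < 273.
From triangle LKM: 39 < KM < 239.
Both must hold, so KM lies in the intersection.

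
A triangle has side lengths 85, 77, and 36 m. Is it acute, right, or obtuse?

Compare the square of the longest side to the sum of squares of the other two: 36² + 77² = 7225 = 85².

right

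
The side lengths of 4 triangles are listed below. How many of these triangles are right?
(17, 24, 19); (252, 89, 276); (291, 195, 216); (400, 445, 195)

(17,24,19): 17²+19² = 650 > 576 = 24² → acute
(252,89,276): 89²+252² = 71425 < 76176 = 276² → obtuse
(291,195,216): 195²+216² = 84681 = 291² → right
(400,445,195): 195²+400² = 198025 = 445² → right
2 of the 4 are right.

2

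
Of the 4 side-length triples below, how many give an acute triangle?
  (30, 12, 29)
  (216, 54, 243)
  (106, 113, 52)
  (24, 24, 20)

3

(30,12,29): 12²+29² = 985 > 900 = 30² → acute
(216,54,243): 54²+216² = 49572 < 59049 = 243² → obtuse
(106,113,52): 52²+106² = 13940 > 12769 = 113² → acute
(24,24,20): 20²+24² = 976 > 576 = 24² → acute
3 of the 4 are acute.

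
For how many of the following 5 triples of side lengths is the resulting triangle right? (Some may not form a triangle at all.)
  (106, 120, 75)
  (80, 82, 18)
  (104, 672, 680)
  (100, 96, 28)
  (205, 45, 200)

(106,120,75): 75²+106² = 16861 > 14400 = 120² → acute
(80,82,18): 18²+80² = 6724 = 82² → right
(104,672,680): 104²+672² = 462400 = 680² → right
(100,96,28): 28²+96² = 10000 = 100² → right
(205,45,200): 45²+200² = 42025 = 205² → right
4 of the 5 are right.

4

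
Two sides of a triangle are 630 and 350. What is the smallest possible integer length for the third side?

281

The third side must be strictly greater than |630 − 350| = 280.
The smallest integer above 280 is 281.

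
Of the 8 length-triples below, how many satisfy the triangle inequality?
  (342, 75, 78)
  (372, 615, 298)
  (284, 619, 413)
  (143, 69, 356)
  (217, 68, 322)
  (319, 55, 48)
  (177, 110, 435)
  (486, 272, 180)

2

(75,78,342): 75+78 ≤ 342 → not valid
(298,372,615): 298+372 > 615 → valid
(284,413,619): 284+413 > 619 → valid
(69,143,356): 69+143 ≤ 356 → not valid
(68,217,322): 68+217 ≤ 322 → not valid
(48,55,319): 48+55 ≤ 319 → not valid
(110,177,435): 110+177 ≤ 435 → not valid
(180,272,486): 180+272 ≤ 486 → not valid
2 of the 8 triples form a triangle.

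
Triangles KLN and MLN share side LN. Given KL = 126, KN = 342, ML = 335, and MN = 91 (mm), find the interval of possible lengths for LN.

From triangle KLN: |126 − 342| < LN < 126 + 342, i.e. 216 < LN < 468.
From triangle MLN: 244 < LN < 426.
Both must hold, so LN lies in the intersection.

244 < LN < 426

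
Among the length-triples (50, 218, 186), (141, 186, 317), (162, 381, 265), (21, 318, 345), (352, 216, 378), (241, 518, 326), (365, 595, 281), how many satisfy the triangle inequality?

6

(50,186,218): 50+186 > 218 → valid
(141,186,317): 141+186 > 317 → valid
(162,265,381): 162+265 > 381 → valid
(21,318,345): 21+318 ≤ 345 → not valid
(216,352,378): 216+352 > 378 → valid
(241,326,518): 241+326 > 518 → valid
(281,365,595): 281+365 > 595 → valid
6 of the 7 triples form a triangle.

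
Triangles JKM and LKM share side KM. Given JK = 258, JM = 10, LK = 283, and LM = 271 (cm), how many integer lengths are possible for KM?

19

From triangle JKM: 248 < KM < 268.
From triangle LKM: 12 < KM < 554.
Intersection: 248 < KM < 268, so integers 249 through 267: 19 values.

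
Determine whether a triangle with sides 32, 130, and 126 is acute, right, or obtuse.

Compare the square of the longest side to the sum of squares of the other two: 32² + 126² = 16900 = 130².

right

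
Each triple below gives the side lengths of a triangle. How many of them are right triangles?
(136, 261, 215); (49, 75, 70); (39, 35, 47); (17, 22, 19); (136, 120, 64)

1

(136,261,215): 136²+215² = 64721 < 68121 = 261² → obtuse
(49,75,70): 49²+70² = 7301 > 5625 = 75² → acute
(39,35,47): 35²+39² = 2746 > 2209 = 47² → acute
(17,22,19): 17²+19² = 650 > 484 = 22² → acute
(136,120,64): 64²+120² = 18496 = 136² → right
1 of the 5 is right.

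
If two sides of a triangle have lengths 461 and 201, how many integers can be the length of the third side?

The third side lies in the open interval (260, 662).
Integers from 261 to 661 inclusive: 661 − 261 + 1 = 401.

401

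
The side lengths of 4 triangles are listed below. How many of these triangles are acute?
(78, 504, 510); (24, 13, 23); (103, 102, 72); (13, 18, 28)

(78,504,510): 78²+504² = 260100 = 510² → right
(24,13,23): 13²+23² = 698 > 576 = 24² → acute
(103,102,72): 72²+102² = 15588 > 10609 = 103² → acute
(13,18,28): 13²+18² = 493 < 784 = 28² → obtuse
2 of the 4 are acute.

2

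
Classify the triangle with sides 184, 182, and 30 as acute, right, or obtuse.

acute

Compare the square of the longest side to the sum of squares of the other two: 30² + 182² = 34024 > 33856 = 184².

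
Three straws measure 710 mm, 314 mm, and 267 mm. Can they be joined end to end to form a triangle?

No

The longest side is 710, but the other two sum to only 581.
581 < 710, so the triangle inequality fails.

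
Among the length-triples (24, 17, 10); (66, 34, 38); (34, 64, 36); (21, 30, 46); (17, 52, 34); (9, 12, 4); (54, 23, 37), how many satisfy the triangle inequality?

(10,17,24): 10+17 > 24 → valid
(34,38,66): 34+38 > 66 → valid
(34,36,64): 34+36 > 64 → valid
(21,30,46): 21+30 > 46 → valid
(17,34,52): 17+34 ≤ 52 → not valid
(4,9,12): 4+9 > 12 → valid
(23,37,54): 23+37 > 54 → valid
6 of the 7 triples form a triangle.

6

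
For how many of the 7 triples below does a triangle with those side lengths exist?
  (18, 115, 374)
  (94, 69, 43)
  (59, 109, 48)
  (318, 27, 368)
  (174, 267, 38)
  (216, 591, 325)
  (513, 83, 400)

(18,115,374): 18+115 ≤ 374 → not valid
(43,69,94): 43+69 > 94 → valid
(48,59,109): 48+59 ≤ 109 → not valid
(27,318,368): 27+318 ≤ 368 → not valid
(38,174,267): 38+174 ≤ 267 → not valid
(216,325,591): 216+325 ≤ 591 → not valid
(83,400,513): 83+400 ≤ 513 → not valid
1 of the 7 triples forms a triangle.

1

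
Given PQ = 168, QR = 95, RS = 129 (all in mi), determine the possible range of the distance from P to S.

The maximum is all hops collinear in one direction: 168 + 95 + 129 = 392.
The longest hop is 168; the others sum to 224. Since 168 ≤ 224, the path can fold back on itself completely, so the minimum distance is 0.

0 ≤ PS ≤ 392 mi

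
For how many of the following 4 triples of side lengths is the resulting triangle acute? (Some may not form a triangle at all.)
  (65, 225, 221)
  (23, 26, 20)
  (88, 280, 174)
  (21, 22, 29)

3

(65,225,221): 65²+221² = 53066 > 50625 = 225² → acute
(23,26,20): 20²+23² = 929 > 676 = 26² → acute
(88,280,174): 88+174 ≤ 280, not a triangle
(21,22,29): 21²+22² = 925 > 841 = 29² → acute
3 of the 4 are acute.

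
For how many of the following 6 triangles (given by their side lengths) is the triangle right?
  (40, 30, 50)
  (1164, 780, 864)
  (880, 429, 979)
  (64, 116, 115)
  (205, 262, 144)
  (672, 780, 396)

4

(40,30,50): 30²+40² = 2500 = 50² → right
(1164,780,864): 780²+864² = 1354896 = 1164² → right
(880,429,979): 429²+880² = 958441 = 979² → right
(64,116,115): 64²+115² = 17321 > 13456 = 116² → acute
(205,262,144): 144²+205² = 62761 < 68644 = 262² → obtuse
(672,780,396): 396²+672² = 608400 = 780² → right
4 of the 6 are right.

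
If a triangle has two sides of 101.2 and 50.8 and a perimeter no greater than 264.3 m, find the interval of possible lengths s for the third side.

Triangle inequality alone gives 50.4 < s < 152.0.
The perimeter condition gives s ≤ 264.3 − 101.2 − 50.8 = 112.3.
Intersecting the two: 50.4 < s ≤ 112.3.

50.4 < s ≤ 112.3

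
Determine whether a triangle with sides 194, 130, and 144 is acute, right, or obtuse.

right

Compare the square of the longest side to the sum of squares of the other two: 130² + 144² = 37636 = 194².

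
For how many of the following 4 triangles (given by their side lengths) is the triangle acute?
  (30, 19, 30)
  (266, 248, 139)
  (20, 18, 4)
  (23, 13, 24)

(30,19,30): 19²+30² = 1261 > 900 = 30² → acute
(266,248,139): 139²+248² = 80825 > 70756 = 266² → acute
(20,18,4): 4²+18² = 340 < 400 = 20² → obtuse
(23,13,24): 13²+23² = 698 > 576 = 24² → acute
3 of the 4 are acute.

3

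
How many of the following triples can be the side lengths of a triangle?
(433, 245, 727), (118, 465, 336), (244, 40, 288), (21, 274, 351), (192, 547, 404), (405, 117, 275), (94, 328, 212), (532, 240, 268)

(245,433,727): 245+433 ≤ 727 → not valid
(118,336,465): 118+336 ≤ 465 → not valid
(40,244,288): 40+244 ≤ 288 → not valid
(21,274,351): 21+274 ≤ 351 → not valid
(192,404,547): 192+404 > 547 → valid
(117,275,405): 117+275 ≤ 405 → not valid
(94,212,328): 94+212 ≤ 328 → not valid
(240,268,532): 240+268 ≤ 532 → not valid
1 of the 8 triples forms a triangle.

1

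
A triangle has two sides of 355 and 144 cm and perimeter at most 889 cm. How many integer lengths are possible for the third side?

179

Triangle inequality: 211 < x < 499. Perimeter ≤ 889 gives x ≤ 889 − 355 − 144 = 390.
So 211 < x ≤ 390; integers 212 through 390: 179 values.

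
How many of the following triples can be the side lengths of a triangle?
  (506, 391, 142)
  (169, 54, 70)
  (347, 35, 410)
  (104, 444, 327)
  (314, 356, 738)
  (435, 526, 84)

1

(142,391,506): 142+391 > 506 → valid
(54,70,169): 54+70 ≤ 169 → not valid
(35,347,410): 35+347 ≤ 410 → not valid
(104,327,444): 104+327 ≤ 444 → not valid
(314,356,738): 314+356 ≤ 738 → not valid
(84,435,526): 84+435 ≤ 526 → not valid
1 of the 6 triples forms a triangle.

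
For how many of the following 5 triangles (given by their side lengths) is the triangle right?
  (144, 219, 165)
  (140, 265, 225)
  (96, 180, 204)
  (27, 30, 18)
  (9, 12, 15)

4

(144,219,165): 144²+165² = 47961 = 219² → right
(140,265,225): 140²+225² = 70225 = 265² → right
(96,180,204): 96²+180² = 41616 = 204² → right
(27,30,18): 18²+27² = 1053 > 900 = 30² → acute
(9,12,15): 9²+12² = 225 = 15² → right
4 of the 5 are right.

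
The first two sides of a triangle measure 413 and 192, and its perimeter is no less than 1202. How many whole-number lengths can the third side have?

8

Triangle inequality: 221 < x < 605. Perimeter ≥ 1202 gives x ≥ 1202 − 413 − 192 = 597.
So 597 ≤ x < 605; integers 597 through 604: 8 values.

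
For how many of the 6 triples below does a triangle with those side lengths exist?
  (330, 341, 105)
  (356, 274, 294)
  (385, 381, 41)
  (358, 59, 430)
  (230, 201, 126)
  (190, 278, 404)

(105,330,341): 105+330 > 341 → valid
(274,294,356): 274+294 > 356 → valid
(41,381,385): 41+381 > 385 → valid
(59,358,430): 59+358 ≤ 430 → not valid
(126,201,230): 126+201 > 230 → valid
(190,278,404): 190+278 > 404 → valid
5 of the 6 triples form a triangle.

5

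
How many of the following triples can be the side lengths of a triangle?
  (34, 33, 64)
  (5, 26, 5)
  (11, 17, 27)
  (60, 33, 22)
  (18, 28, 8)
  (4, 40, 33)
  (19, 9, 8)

2

(33,34,64): 33+34 > 64 → valid
(5,5,26): 5+5 ≤ 26 → not valid
(11,17,27): 11+17 > 27 → valid
(22,33,60): 22+33 ≤ 60 → not valid
(8,18,28): 8+18 ≤ 28 → not valid
(4,33,40): 4+33 ≤ 40 → not valid
(8,9,19): 8+9 ≤ 19 → not valid
2 of the 7 triples form a triangle.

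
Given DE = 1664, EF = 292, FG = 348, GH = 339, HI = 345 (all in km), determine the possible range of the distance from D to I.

The maximum is all hops collinear in one direction: 1664 + 292 + 348 + 339 + 345 = 2988.
The longest hop is 1664; the others sum to 1324. Folding the others back against it leaves at least 1664 − 1324 = 340.

340 ≤ DI ≤ 2988 km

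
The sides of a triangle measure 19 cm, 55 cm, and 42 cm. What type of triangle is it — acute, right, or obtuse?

Compare the square of the longest side to the sum of squares of the other two: 19² + 42² = 2125 < 3025 = 55².

obtuse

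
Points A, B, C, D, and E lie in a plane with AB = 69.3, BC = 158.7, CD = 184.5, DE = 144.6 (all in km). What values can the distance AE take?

0 ≤ AE ≤ 557.1 km

The maximum is all hops collinear in one direction: 69.3 + 158.7 + 184.5 + 144.6 = 557.1.
The longest hop is 184.5; the others sum to 372.6. Since 184.5 ≤ 372.6, the path can fold back on itself completely, so the minimum distance is 0.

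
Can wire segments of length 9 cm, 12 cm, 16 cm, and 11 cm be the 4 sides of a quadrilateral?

Yes

A quadrilateral exists iff every side is shorter than the sum of the others — equivalently, the longest side is less than the sum of the rest.
Longest side 16 < 32 (sum of the remaining 3), so yes.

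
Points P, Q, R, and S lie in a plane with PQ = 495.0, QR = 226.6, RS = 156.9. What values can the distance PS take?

The maximum is all hops collinear in one direction: 495.0 + 226.6 + 156.9 = 878.5.
The longest hop is 495.0; the others sum to 383.5. Folding the others back against it leaves at least 495.0 − 383.5 = 111.5.

111.5 ≤ PS ≤ 878.5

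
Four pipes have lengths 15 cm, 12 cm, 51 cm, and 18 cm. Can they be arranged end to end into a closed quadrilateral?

For a quadrilateral, each side must be shorter than the sum of the others.
Here the longest side is 51, but the remaining 3 sides sum to only 45.

No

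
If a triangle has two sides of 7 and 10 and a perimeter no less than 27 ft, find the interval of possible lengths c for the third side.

10 ≤ c < 17

Triangle inequality alone gives 3 < c < 17.
The perimeter condition gives c ≥ 27 − 7 − 10 = 10.
Intersecting the two: 10 ≤ c < 17.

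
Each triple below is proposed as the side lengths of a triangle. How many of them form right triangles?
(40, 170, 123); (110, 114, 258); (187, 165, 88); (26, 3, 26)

(40,170,123): 40+123 ≤ 170, not a triangle
(110,114,258): 110+114 ≤ 258, not a triangle
(187,165,88): 88²+165² = 34969 = 187² → right
(26,3,26): 3²+26² = 685 > 676 = 26² → acute
1 of the 4 is right.

1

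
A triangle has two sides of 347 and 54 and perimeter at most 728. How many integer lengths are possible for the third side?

34

Triangle inequality: 293 < x < 401. Perimeter ≤ 728 gives x ≤ 728 − 347 − 54 = 327.
So 293 < x ≤ 327; integers 294 through 327: 34 values.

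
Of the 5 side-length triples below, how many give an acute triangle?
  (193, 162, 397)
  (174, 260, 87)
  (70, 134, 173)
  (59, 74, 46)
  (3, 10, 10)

2

(193,162,397): 162+193 ≤ 397, not a triangle
(174,260,87): 87²+174² = 37845 < 67600 = 260² → obtuse
(70,134,173): 70²+134² = 22856 < 29929 = 173² → obtuse
(59,74,46): 46²+59² = 5597 > 5476 = 74² → acute
(3,10,10): 3²+10² = 109 > 100 = 10² → acute
2 of the 5 are acute.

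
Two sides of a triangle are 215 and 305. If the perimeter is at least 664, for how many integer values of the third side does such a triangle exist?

Triangle inequality: 90 < x < 520. Perimeter ≥ 664 gives x ≥ 664 − 215 − 305 = 144.
So 144 ≤ x < 520; integers 144 through 519: 376 values.

376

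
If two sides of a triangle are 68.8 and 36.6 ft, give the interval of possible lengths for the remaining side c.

By the triangle inequality, c must be less than 68.8 + 36.6 = 105.4 and greater than |68.8 − 36.6| = 32.2.

32.2 < c < 105.4 (ft)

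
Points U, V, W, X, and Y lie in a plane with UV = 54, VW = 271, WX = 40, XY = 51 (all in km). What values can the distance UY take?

The maximum is all hops collinear in one direction: 54 + 271 + 40 + 51 = 416.
The longest hop is 271; the others sum to 145. Folding the others back against it leaves at least 271 − 145 = 126.

126 ≤ UY ≤ 416 km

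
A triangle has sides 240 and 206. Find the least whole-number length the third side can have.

35

The third side must be strictly greater than |240 − 206| = 34.
The smallest integer above 34 is 35.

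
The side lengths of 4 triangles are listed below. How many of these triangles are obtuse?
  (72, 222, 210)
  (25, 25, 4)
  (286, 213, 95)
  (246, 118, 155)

2

(72,222,210): 72²+210² = 49284 = 222² → right
(25,25,4): 4²+25² = 641 > 625 = 25² → acute
(286,213,95): 95²+213² = 54394 < 81796 = 286² → obtuse
(246,118,155): 118²+155² = 37949 < 60516 = 246² → obtuse
2 of the 4 are obtuse.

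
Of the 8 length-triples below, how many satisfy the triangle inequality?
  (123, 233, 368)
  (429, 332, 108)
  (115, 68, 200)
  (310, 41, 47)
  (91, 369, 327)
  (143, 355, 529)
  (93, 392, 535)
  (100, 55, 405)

2

(123,233,368): 123+233 ≤ 368 → not valid
(108,332,429): 108+332 > 429 → valid
(68,115,200): 68+115 ≤ 200 → not valid
(41,47,310): 41+47 ≤ 310 → not valid
(91,327,369): 91+327 > 369 → valid
(143,355,529): 143+355 ≤ 529 → not valid
(93,392,535): 93+392 ≤ 535 → not valid
(55,100,405): 55+100 ≤ 405 → not valid
2 of the 8 triples form a triangle.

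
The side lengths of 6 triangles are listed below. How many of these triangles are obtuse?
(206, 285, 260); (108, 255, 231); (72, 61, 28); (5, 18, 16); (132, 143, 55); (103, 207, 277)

3

(206,285,260): 206²+260² = 110036 > 81225 = 285² → acute
(108,255,231): 108²+231² = 65025 = 255² → right
(72,61,28): 28²+61² = 4505 < 5184 = 72² → obtuse
(5,18,16): 5²+16² = 281 < 324 = 18² → obtuse
(132,143,55): 55²+132² = 20449 = 143² → right
(103,207,277): 103²+207² = 53458 < 76729 = 277² → obtuse
3 of the 6 are obtuse.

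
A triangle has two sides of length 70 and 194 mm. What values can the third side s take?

By the triangle inequality, s must be less than 70 + 194 = 264 and greater than |70 − 194| = 124.

124 < s < 264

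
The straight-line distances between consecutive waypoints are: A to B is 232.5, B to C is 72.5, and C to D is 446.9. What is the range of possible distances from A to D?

141.9 ≤ AD ≤ 751.9

The maximum is all hops collinear in one direction: 232.5 + 72.5 + 446.9 = 751.9.
The longest hop is 446.9; the others sum to 305.0. Folding the others back against it leaves at least 446.9 − 305.0 = 141.9.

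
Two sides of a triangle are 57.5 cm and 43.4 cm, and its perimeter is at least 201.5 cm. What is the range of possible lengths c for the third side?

100.6 ≤ c < 100.9

Triangle inequality alone gives 14.1 < c < 100.9.
The perimeter condition gives c ≥ 201.5 − 57.5 − 43.4 = 100.6.
Intersecting the two: 100.6 ≤ c < 100.9.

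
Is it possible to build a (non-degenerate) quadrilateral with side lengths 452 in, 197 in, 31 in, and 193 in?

No

For a quadrilateral, each side must be shorter than the sum of the others.
Here the longest side is 452, but the remaining 3 sides sum to only 421.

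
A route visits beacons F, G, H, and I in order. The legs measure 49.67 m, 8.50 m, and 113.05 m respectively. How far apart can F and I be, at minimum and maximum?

The maximum is all hops collinear in one direction: 49.67 + 8.50 + 113.05 = 171.22.
The longest hop is 113.05; the others sum to 58.17. Folding the others back against it leaves at least 113.05 − 58.17 = 54.88.

54.88 ≤ FI ≤ 171.22 m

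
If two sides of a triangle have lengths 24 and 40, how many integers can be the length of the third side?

The third side lies in the open interval (16, 64).
Integers from 17 to 63 inclusive: 63 − 17 + 1 = 47.

47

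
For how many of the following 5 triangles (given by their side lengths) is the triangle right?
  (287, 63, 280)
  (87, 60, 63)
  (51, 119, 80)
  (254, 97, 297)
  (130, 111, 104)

(287,63,280): 63²+280² = 82369 = 287² → right
(87,60,63): 60²+63² = 7569 = 87² → right
(51,119,80): 51²+80² = 9001 < 14161 = 119² → obtuse
(254,97,297): 97²+254² = 73925 < 88209 = 297² → obtuse
(130,111,104): 104²+111² = 23137 > 16900 = 130² → acute
2 of the 5 are right.

2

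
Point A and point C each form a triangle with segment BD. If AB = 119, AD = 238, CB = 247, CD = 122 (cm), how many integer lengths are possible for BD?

231

From triangle ABD: 119 < BD < 357.
From triangle CBD: 125 < BD < 369.
Intersection: 125 < BD < 357, so integers 126 through 356: 231 values.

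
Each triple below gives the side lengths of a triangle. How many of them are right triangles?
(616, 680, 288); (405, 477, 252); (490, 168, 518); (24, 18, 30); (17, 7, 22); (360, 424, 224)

(616,680,288): 288²+616² = 462400 = 680² → right
(405,477,252): 252²+405² = 227529 = 477² → right
(490,168,518): 168²+490² = 268324 = 518² → right
(24,18,30): 18²+24² = 900 = 30² → right
(17,7,22): 7²+17² = 338 < 484 = 22² → obtuse
(360,424,224): 224²+360² = 179776 = 424² → right
5 of the 6 are right.

5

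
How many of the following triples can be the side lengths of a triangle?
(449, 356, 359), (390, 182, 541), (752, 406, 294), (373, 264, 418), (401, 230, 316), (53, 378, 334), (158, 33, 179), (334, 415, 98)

(356,359,449): 356+359 > 449 → valid
(182,390,541): 182+390 > 541 → valid
(294,406,752): 294+406 ≤ 752 → not valid
(264,373,418): 264+373 > 418 → valid
(230,316,401): 230+316 > 401 → valid
(53,334,378): 53+334 > 378 → valid
(33,158,179): 33+158 > 179 → valid
(98,334,415): 98+334 > 415 → valid
7 of the 8 triples form a triangle.

7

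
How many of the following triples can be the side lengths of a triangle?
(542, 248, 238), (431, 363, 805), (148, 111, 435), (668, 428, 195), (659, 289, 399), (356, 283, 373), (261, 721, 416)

(238,248,542): 238+248 ≤ 542 → not valid
(363,431,805): 363+431 ≤ 805 → not valid
(111,148,435): 111+148 ≤ 435 → not valid
(195,428,668): 195+428 ≤ 668 → not valid
(289,399,659): 289+399 > 659 → valid
(283,356,373): 283+356 > 373 → valid
(261,416,721): 261+416 ≤ 721 → not valid
2 of the 7 triples form a triangle.

2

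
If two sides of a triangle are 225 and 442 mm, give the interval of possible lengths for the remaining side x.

By the triangle inequality, x must be less than 225 + 442 = 667 and greater than |225 − 442| = 217.

217 < x < 667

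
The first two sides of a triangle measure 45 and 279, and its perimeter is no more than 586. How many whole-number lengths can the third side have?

28

Triangle inequality: 234 < x < 324. Perimeter ≤ 586 gives x ≤ 586 − 45 − 279 = 262.
So 234 < x ≤ 262; integers 235 through 262: 28 values.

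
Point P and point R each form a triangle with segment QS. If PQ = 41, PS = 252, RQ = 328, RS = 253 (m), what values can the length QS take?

211 < QS < 293

From triangle PQS: |41 − 252| < QS < 41 + 252, i.e. 211 < QS < 293.
From triangle RQS: 75 < QS < 581.
Both must hold, so QS lies in the intersection.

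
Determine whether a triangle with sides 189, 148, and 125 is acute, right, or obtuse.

acute

Compare the square of the longest side to the sum of squares of the other two: 125² + 148² = 37529 > 35721 = 189².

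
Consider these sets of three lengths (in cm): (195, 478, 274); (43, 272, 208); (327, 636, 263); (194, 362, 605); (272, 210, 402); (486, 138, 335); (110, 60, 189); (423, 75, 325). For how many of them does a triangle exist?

(195,274,478): 195+274 ≤ 478 → not valid
(43,208,272): 43+208 ≤ 272 → not valid
(263,327,636): 263+327 ≤ 636 → not valid
(194,362,605): 194+362 ≤ 605 → not valid
(210,272,402): 210+272 > 402 → valid
(138,335,486): 138+335 ≤ 486 → not valid
(60,110,189): 60+110 ≤ 189 → not valid
(75,325,423): 75+325 ≤ 423 → not valid
1 of the 8 triples forms a triangle.

1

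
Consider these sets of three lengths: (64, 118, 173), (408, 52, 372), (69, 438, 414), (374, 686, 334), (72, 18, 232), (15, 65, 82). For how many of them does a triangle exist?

(64,118,173): 64+118 > 173 → valid
(52,372,408): 52+372 > 408 → valid
(69,414,438): 69+414 > 438 → valid
(334,374,686): 334+374 > 686 → valid
(18,72,232): 18+72 ≤ 232 → not valid
(15,65,82): 15+65 ≤ 82 → not valid
4 of the 6 triples form a triangle.

4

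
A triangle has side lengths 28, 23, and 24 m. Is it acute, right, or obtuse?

Compare the square of the longest side to the sum of squares of the other two: 23² + 24² = 1105 > 784 = 28².

acute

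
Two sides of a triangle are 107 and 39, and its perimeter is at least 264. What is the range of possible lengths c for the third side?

Triangle inequality alone gives 68 < c < 146.
The perimeter condition gives c ≥ 264 − 107 − 39 = 118.
Intersecting the two: 118 ≤ c < 146.

118 ≤ c < 146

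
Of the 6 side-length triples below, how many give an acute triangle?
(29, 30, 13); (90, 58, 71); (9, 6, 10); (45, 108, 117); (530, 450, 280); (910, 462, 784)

(29,30,13): 13²+29² = 1010 > 900 = 30² → acute
(90,58,71): 58²+71² = 8405 > 8100 = 90² → acute
(9,6,10): 6²+9² = 117 > 100 = 10² → acute
(45,108,117): 45²+108² = 13689 = 117² → right
(530,450,280): 280²+450² = 280900 = 530² → right
(910,462,784): 462²+784² = 828100 = 910² → right
3 of the 6 are acute.

3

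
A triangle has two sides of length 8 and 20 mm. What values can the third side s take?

12 < s < 28 (mm)

By the triangle inequality, s must be less than 8 + 20 = 28 and greater than |8 − 20| = 12.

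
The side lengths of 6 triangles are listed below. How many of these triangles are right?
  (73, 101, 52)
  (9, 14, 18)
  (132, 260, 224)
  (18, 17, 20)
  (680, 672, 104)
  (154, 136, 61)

(73,101,52): 52²+73² = 8033 < 10201 = 101² → obtuse
(9,14,18): 9²+14² = 277 < 324 = 18² → obtuse
(132,260,224): 132²+224² = 67600 = 260² → right
(18,17,20): 17²+18² = 613 > 400 = 20² → acute
(680,672,104): 104²+672² = 462400 = 680² → right
(154,136,61): 61²+136² = 22217 < 23716 = 154² → obtuse
2 of the 6 are right.

2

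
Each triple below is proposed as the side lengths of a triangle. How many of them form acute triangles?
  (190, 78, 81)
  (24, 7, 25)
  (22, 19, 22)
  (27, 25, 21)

2

(190,78,81): 78+81 ≤ 190, not a triangle
(24,7,25): 7²+24² = 625 = 25² → right
(22,19,22): 19²+22² = 845 > 484 = 22² → acute
(27,25,21): 21²+25² = 1066 > 729 = 27² → acute
2 of the 4 are acute.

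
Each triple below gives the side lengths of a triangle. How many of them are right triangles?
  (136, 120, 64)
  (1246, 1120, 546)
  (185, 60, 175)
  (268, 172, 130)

(136,120,64): 64²+120² = 18496 = 136² → right
(1246,1120,546): 546²+1120² = 1552516 = 1246² → right
(185,60,175): 60²+175² = 34225 = 185² → right
(268,172,130): 130²+172² = 46484 < 71824 = 268² → obtuse
3 of the 4 are right.

3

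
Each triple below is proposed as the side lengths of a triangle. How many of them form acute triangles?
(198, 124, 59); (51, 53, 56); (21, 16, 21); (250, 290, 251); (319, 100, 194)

(198,124,59): 59+124 ≤ 198, not a triangle
(51,53,56): 51²+53² = 5410 > 3136 = 56² → acute
(21,16,21): 16²+21² = 697 > 441 = 21² → acute
(250,290,251): 250²+251² = 125501 > 84100 = 290² → acute
(319,100,194): 100+194 ≤ 319, not a triangle
3 of the 5 are acute.

3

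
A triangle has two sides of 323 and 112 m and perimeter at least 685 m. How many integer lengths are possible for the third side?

185

Triangle inequality: 211 < x < 435. Perimeter ≥ 685 gives x ≥ 685 − 323 − 112 = 250.
So 250 ≤ x < 435; integers 250 through 434: 185 values.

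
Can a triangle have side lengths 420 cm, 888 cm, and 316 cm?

The longest side is 888, but the other two sum to only 736.
736 < 888, so the triangle inequality fails.

No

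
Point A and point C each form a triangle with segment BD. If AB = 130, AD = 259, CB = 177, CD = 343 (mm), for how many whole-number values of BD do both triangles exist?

222

From triangle ABD: 129 < BD < 389.
From triangle CBD: 166 < BD < 520.
Intersection: 166 < BD < 389, so integers 167 through 388: 222 values.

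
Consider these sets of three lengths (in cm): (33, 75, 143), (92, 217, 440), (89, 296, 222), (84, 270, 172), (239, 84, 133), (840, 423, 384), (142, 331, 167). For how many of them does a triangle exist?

(33,75,143): 33+75 ≤ 143 → not valid
(92,217,440): 92+217 ≤ 440 → not valid
(89,222,296): 89+222 > 296 → valid
(84,172,270): 84+172 ≤ 270 → not valid
(84,133,239): 84+133 ≤ 239 → not valid
(384,423,840): 384+423 ≤ 840 → not valid
(142,167,331): 142+167 ≤ 331 → not valid
1 of the 7 triples forms a triangle.

1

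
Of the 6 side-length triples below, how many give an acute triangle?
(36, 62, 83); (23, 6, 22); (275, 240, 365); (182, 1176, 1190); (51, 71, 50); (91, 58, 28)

1

(36,62,83): 36²+62² = 5140 < 6889 = 83² → obtuse
(23,6,22): 6²+22² = 520 < 529 = 23² → obtuse
(275,240,365): 240²+275² = 133225 = 365² → right
(182,1176,1190): 182²+1176² = 1416100 = 1190² → right
(51,71,50): 50²+51² = 5101 > 5041 = 71² → acute
(91,58,28): 28+58 ≤ 91, not a triangle
1 of the 6 is acute.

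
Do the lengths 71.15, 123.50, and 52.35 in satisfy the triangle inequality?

The two shorter sides sum to 123.50, exactly equal to the longest side 123.50.
That gives only a degenerate (flat) triangle — the inequality must be strict.

No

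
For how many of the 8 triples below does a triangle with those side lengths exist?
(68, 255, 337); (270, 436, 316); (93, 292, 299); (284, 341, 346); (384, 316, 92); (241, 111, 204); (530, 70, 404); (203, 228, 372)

(68,255,337): 68+255 ≤ 337 → not valid
(270,316,436): 270+316 > 436 → valid
(93,292,299): 93+292 > 299 → valid
(284,341,346): 284+341 > 346 → valid
(92,316,384): 92+316 > 384 → valid
(111,204,241): 111+204 > 241 → valid
(70,404,530): 70+404 ≤ 530 → not valid
(203,228,372): 203+228 > 372 → valid
6 of the 8 triples form a triangle.

6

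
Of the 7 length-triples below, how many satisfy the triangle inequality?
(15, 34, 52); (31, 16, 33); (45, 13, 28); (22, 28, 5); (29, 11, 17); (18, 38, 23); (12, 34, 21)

2

(15,34,52): 15+34 ≤ 52 → not valid
(16,31,33): 16+31 > 33 → valid
(13,28,45): 13+28 ≤ 45 → not valid
(5,22,28): 5+22 ≤ 28 → not valid
(11,17,29): 11+17 ≤ 29 → not valid
(18,23,38): 18+23 > 38 → valid
(12,21,34): 12+21 ≤ 34 → not valid
2 of the 7 triples form a triangle.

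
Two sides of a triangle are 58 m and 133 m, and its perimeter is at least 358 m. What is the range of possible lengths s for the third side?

Triangle inequality alone gives 75 < s < 191.
The perimeter condition gives s ≥ 358 − 58 − 133 = 167.
Intersecting the two: 167 ≤ s < 191.

167 ≤ s < 191 m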